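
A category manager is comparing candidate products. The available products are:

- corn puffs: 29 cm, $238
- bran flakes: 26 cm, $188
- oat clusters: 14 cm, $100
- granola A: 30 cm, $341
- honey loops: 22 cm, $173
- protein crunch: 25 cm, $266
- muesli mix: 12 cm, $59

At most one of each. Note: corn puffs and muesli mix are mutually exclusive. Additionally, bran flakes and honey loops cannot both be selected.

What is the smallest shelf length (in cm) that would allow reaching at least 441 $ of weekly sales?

44

Need the lightest bundle worth ≥ 441.
oat clusters + granola A reaches 441 using 44 cm.
Below 44 cm the best achievable stays under 441.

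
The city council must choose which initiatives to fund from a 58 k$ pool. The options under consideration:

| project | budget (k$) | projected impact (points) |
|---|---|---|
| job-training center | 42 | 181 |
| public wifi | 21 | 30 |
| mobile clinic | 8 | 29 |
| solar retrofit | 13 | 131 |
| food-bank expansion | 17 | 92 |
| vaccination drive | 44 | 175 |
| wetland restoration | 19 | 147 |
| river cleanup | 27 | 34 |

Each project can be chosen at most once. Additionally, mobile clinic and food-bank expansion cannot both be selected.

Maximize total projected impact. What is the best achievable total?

370

Ranking by ratio (projected impact/k$): solar retrofit 10.08, wetland restoration 7.74, food-bank expansion 5.41, job-training center 4.31.
Taking solar retrofit + food-bank expansion + wetland restoration: 49 k$ used, 370 in projected impact.
Next best is job-training center + solar retrofit at 312 (55 k$) — short by 58.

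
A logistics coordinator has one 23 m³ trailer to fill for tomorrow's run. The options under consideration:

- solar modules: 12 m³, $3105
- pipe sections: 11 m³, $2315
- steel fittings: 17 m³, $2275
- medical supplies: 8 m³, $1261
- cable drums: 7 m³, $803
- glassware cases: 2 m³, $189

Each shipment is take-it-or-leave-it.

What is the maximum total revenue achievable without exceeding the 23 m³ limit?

5420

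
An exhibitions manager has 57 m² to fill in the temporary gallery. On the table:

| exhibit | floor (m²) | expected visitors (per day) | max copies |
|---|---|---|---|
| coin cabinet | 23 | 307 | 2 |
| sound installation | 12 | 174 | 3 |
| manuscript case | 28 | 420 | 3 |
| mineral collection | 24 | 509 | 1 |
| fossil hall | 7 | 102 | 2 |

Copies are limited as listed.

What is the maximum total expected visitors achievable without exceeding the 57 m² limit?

Ranking by ratio (expected visitors/m²): mineral collection 21.21, manuscript case 15.00, fossil hall 14.57, sound installation 14.50.
A density-first pass picks manuscript case + mineral collection — 929 at 52 m².
Dropping manuscript case frees 28 m²; slotting in 2×sound installation + fossil hall (31 m²) lifts the total to 959 at 55 m².
That's the maximum — no swap from here does better than 959.

959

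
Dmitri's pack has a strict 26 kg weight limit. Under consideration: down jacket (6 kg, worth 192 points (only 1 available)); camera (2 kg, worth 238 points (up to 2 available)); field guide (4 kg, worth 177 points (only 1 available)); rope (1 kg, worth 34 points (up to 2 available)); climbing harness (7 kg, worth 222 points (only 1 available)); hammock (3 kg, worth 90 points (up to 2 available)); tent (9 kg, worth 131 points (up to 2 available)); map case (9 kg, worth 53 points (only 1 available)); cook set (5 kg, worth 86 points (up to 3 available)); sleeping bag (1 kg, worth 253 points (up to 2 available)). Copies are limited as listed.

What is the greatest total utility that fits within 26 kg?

The ratio heuristic lands on down jacket + 2×camera + field guide + 2×rope + climbing harness + 2×sleeping bag (1641) but leaves 1 kg idle.
Replace 2×rope with hammock: the trade gains 22 net, giving 1663 at 26 kg.

1663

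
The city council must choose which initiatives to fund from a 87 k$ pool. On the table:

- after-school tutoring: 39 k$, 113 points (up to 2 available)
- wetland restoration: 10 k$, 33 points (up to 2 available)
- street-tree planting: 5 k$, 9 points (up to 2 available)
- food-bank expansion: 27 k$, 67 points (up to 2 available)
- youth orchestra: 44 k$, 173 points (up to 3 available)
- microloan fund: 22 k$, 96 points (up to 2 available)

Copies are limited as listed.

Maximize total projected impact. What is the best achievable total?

335

By projected impact per k$: microloan fund 4.36, youth orchestra 3.93, wetland restoration 3.30 lead.
The ratio heuristic lands on 2×wetland restoration + 2×street-tree planting + 2×microloan fund (276) but leaves 13 k$ idle.
Replace 2×street-tree planting and microloan fund with youth orchestra: the trade gains 59 net, giving 335 at 86 k$.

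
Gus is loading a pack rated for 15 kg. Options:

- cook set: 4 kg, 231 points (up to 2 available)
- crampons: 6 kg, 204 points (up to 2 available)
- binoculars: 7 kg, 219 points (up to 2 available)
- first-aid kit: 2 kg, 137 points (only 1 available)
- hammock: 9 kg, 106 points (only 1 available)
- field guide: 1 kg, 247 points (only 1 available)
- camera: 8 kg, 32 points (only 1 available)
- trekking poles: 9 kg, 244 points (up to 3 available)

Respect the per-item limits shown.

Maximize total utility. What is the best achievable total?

913

By utility per kg: field guide 247.00, first-aid kit 68.50, cook set 57.75 lead.
The ratio heuristic lands on 2×cook set + first-aid kit + field guide (846) but leaves 4 kg idle.
Dropping first-aid kit frees 2 kg; slotting in crampons (6 kg) lifts the total to 913 at 15 kg.
That's the maximum — no swap from here does better than 913.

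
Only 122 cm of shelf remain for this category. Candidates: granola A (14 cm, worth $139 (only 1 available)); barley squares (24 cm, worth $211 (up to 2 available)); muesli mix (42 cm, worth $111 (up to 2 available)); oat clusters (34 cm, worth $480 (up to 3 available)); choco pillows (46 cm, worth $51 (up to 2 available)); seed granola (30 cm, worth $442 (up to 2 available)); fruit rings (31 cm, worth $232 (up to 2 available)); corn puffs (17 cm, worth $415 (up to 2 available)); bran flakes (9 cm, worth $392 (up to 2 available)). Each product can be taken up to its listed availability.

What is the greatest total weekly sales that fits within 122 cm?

2574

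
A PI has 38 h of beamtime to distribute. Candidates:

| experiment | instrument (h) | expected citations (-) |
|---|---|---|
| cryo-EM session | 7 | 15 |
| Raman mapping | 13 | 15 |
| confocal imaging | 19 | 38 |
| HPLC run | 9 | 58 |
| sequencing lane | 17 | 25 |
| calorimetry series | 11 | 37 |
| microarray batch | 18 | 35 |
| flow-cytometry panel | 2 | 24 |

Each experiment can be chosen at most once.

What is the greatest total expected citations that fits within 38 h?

The ratio heuristic lands on cryo-EM session + HPLC run + calorimetry series + flow-cytometry panel (134) but leaves 9 h idle.
The 11 h tied up in calorimetry series is better spent on confocal imaging — total rises to 135 (37 h).
Next best is cryo-EM session + HPLC run + calorimetry series + flow-cytometry panel at 134 (29 h) — short by 1.

135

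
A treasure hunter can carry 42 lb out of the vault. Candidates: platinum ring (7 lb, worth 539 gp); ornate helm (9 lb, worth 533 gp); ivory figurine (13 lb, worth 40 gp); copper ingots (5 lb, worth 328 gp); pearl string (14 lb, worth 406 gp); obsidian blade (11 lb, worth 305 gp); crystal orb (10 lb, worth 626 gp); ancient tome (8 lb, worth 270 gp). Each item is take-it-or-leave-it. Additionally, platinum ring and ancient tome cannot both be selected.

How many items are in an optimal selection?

5

Best achievable value is 2331.
For example platinum ring + ornate helm + copper ingots + obsidian blade + crystal orb achieves it, using 42 lb.
All optima have 5 items.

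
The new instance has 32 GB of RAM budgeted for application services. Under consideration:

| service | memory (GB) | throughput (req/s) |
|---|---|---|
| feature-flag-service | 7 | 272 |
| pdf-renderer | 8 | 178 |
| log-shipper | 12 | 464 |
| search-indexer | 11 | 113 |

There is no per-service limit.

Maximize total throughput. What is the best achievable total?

1200

Taking the top-ratio services first gives 4×feature-flag-service for 1088 (28 GB).
Replace 3×feature-flag-service with 2×log-shipper: the trade gains 112 net, giving 1200 at 31 GB.
That's the maximum — no swap from here does better than 1200.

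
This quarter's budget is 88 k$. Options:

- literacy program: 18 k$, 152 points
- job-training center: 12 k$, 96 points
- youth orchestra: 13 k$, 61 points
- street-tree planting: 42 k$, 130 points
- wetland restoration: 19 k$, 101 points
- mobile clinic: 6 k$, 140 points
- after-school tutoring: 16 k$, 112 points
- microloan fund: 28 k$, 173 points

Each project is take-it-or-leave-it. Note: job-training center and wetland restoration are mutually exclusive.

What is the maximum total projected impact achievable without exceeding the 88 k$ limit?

678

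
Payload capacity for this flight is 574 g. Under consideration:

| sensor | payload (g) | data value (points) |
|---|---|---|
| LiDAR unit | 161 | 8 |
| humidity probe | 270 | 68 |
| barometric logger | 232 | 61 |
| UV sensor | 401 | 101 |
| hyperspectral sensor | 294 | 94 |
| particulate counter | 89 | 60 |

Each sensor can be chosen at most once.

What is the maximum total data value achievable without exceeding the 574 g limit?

Humidity probe + hyperspectral sensor uses 564 of the 574 g and totals 162.

162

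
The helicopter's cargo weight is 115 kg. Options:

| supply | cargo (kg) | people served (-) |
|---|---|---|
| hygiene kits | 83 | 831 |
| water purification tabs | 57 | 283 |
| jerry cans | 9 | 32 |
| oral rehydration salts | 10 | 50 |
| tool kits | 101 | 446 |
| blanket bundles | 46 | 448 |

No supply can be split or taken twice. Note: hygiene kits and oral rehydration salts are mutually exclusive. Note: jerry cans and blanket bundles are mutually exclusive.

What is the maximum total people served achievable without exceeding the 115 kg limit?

Best packing: hygiene kits + jerry cans — 92 kg, 863 total.

863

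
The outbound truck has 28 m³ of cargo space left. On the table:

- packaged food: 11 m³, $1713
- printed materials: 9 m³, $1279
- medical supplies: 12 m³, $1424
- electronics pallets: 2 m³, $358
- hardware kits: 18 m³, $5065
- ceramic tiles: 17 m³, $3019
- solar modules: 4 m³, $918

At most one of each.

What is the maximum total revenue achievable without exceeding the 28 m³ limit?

Filling by ratio: electronics pallets + hardware kits + solar modules for 6341, with 4 m³ left unused.
Dropping electronics pallets and solar modules frees 6 m³; slotting in printed materials (9 m³) lifts the total to 6344 at 27 m³.

6344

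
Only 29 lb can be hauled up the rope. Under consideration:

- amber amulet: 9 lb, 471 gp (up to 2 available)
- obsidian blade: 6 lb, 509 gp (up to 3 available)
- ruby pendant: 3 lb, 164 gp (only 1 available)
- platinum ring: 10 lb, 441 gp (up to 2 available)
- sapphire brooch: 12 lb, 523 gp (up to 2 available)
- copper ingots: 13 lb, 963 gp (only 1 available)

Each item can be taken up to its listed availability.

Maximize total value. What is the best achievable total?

A density-first pass picks 3×obsidian blade + ruby pendant — 1691 at 21 lb.
Dropping obsidian blade frees 6 lb; slotting in copper ingots (13 lb) lifts the total to 2145 at 28 lb.
Nothing else within 29 lb beats 2145.

2145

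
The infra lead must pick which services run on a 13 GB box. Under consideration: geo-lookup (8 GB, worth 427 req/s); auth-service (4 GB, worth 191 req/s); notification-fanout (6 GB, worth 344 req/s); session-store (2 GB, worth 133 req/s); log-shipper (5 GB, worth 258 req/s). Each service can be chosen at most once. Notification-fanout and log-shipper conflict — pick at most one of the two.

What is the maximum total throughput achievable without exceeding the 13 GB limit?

685

Best packing: geo-lookup + log-shipper — 13 GB, 685 total.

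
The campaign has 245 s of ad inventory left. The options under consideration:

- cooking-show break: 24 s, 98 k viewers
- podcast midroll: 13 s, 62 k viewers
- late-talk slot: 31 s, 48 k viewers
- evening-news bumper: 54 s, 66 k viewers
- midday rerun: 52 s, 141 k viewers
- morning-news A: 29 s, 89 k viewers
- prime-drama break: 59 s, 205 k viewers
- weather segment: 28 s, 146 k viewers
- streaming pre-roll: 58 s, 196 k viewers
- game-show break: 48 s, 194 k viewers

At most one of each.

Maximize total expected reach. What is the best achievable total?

Best packing: cooking-show break + podcast midroll + prime-drama break + weather segment + streaming pre-roll + game-show break — 230 s, 901 total.

901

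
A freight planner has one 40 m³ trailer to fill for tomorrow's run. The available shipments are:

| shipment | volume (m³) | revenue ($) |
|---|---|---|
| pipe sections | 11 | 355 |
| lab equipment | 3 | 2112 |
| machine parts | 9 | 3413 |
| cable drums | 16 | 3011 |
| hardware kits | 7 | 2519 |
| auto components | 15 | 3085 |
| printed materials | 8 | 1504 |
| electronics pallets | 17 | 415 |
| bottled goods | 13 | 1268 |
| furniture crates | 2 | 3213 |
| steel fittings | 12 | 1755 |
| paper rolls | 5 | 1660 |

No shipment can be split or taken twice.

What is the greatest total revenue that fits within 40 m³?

Filling by ratio: lab equipment + machine parts + hardware kits + printed materials + furniture crates + paper rolls for 14421, with 6 m³ left unused.
Dropping printed materials frees 8 m³; slotting in steel fittings (12 m³) lifts the total to 14672 at 38 m³.
Every other selection either busts 40 m³ or fails to beat 14672.

14672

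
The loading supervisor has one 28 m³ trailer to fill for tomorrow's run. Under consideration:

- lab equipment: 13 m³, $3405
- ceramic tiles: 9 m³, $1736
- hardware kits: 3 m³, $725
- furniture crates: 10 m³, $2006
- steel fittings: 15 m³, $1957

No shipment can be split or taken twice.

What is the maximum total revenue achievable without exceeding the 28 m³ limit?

6136

Density check — lab equipment 261.92, hardware kits 241.67, furniture crates 200.60 are the best per m³.
Lab equipment + hardware kits + furniture crates uses 26 of the 28 m³ and totals 6136.
Next best is lab equipment + ceramic tiles + hardware kits at 5866 (25 m³) — short by 270.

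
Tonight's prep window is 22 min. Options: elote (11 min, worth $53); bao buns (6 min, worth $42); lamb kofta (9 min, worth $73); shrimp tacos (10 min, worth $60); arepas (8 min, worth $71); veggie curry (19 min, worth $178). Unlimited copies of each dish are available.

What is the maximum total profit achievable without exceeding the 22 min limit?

184

Greedy by ratio would take veggie curry: 19 min used, total 178.
Replace veggie curry with bao buns + 2×arepas: the trade gains 6 net, giving 184 at 22 min.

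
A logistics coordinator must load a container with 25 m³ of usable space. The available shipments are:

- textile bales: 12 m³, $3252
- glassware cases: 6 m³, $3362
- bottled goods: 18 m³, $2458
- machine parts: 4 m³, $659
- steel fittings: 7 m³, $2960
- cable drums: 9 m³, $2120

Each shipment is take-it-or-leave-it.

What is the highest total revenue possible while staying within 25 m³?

9574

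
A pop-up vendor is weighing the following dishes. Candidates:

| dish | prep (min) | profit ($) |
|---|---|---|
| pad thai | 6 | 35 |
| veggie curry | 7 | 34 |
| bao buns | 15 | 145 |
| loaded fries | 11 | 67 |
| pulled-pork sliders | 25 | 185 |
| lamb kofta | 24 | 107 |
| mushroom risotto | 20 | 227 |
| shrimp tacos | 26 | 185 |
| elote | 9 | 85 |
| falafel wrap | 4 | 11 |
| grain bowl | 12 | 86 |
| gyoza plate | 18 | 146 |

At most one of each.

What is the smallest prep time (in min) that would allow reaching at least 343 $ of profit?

Minimise min subject to total profit ≥ 343.
bao buns + mushroom risotto: 372 profit at 35 min.
Below 35 min the best achievable stays under 343.

35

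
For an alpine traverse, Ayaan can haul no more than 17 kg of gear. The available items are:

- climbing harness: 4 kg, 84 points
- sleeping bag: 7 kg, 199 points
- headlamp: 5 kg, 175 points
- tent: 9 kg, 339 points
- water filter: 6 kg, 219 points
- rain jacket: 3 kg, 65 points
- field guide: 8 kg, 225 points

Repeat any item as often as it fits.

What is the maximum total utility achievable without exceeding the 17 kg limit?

Greedy by ratio would take tent + water filter: 15 kg used, total 558.
The 9 kg tied up in tent is better spent on headlamp + water filter — total rises to 613 (17 kg).
That's the maximum — no swap from here does better than 613.

613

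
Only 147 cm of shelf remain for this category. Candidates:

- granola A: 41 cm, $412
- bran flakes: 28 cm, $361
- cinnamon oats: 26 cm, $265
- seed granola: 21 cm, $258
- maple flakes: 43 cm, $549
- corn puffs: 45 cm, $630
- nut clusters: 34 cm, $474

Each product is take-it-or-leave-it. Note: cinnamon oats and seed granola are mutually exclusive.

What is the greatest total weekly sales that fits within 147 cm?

Ranking by ratio (weekly sales/cm): corn puffs 14.00, nut clusters 13.94, bran flakes 12.89.
A density-first pass picks bran flakes + seed granola + corn puffs + nut clusters — 1723 at 128 cm.
The 28 cm tied up in bran flakes is better spent on maple flakes — total rises to 1911 (143 cm).

1911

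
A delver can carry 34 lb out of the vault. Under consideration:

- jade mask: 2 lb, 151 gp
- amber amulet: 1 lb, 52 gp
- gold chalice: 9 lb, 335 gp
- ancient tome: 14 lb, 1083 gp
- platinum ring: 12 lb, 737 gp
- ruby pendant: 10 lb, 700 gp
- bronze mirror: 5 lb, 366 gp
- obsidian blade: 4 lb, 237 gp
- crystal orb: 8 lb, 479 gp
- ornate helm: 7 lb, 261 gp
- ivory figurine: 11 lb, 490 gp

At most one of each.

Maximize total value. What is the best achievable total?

2438

The ratio heuristic lands on jade mask + amber amulet + ancient tome + ruby pendant + bronze mirror (2352) but leaves 2 lb idle.
The 2 lb tied up in jade mask is better spent on obsidian blade — total rises to 2438 (34 lb).
Next best is jade mask + ancient tome + ruby pendant + crystal orb at 2413 (34 lb) — short by 25.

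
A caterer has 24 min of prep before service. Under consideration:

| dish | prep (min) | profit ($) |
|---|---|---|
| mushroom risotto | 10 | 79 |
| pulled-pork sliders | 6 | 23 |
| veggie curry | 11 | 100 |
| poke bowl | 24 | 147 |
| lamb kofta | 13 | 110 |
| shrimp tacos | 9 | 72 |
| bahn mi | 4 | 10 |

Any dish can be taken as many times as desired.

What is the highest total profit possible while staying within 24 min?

210

Density check — veggie curry 9.09, lamb kofta 8.46, shrimp tacos 8.00 are the best per min.
A density-first pass picks 2×veggie curry — 200 at 22 min.
Dropping veggie curry frees 11 min; slotting in lamb kofta (13 min) lifts the total to 210 at 24 min.
Nothing else within 24 min beats 210.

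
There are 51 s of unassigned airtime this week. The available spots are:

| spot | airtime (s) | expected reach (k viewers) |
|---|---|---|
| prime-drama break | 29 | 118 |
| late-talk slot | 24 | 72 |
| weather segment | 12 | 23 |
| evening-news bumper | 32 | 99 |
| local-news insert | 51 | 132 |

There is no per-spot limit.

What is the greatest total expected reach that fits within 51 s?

Ranking by ratio (expected reach/s): prime-drama break 4.07, evening-news bumper 3.09, late-talk slot 3.00.
The ratio heuristic lands on prime-drama break + weather segment (141) but leaves 10 s idle.
Dropping prime-drama break and weather segment frees 41 s; slotting in 2×late-talk slot (48 s) lifts the total to 144 at 48 s.

144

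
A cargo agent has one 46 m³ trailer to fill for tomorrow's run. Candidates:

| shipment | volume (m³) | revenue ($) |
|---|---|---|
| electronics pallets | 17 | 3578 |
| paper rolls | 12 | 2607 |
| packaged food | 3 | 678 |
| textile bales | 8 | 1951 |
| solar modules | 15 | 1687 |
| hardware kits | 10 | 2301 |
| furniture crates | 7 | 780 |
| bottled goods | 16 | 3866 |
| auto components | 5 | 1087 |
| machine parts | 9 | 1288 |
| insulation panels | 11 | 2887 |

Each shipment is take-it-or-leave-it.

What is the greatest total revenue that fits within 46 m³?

Best packing: textile bales + hardware kits + bottled goods + insulation panels — 45 m³, 11005 total.
Next best is paper rolls + textile bales + hardware kits + auto components + insulation panels at 10833 (46 m³) — short by 172.

11005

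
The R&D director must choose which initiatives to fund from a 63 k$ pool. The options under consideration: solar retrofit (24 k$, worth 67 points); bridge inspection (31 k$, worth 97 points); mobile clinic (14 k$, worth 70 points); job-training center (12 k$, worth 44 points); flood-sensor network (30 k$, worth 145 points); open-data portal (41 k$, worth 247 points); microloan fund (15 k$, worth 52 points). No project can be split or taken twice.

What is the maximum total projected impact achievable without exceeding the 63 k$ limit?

Best packing: mobile clinic + open-data portal — 55 k$, 317 total.
Next best is open-data portal + microloan fund at 299 (56 k$) — short by 18.

317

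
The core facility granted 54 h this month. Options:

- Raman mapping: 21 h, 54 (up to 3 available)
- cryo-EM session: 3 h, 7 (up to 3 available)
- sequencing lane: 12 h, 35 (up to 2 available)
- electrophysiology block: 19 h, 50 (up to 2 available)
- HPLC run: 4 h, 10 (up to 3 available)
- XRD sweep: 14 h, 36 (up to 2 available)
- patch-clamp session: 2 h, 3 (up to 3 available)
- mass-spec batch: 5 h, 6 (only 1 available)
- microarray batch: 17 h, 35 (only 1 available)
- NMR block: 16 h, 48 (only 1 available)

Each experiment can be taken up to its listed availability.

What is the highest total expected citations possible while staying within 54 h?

Ranking by ratio (expected citations/h): NMR block 3.00, sequencing lane 2.92, electrophysiology block 2.63, Raman mapping 2.57.
Best packing: 2×sequencing lane + XRD sweep + NMR block — 54 h, 154 total.
Every other selection either busts 54 h or exceeds an availability limit or fails to beat 154.

154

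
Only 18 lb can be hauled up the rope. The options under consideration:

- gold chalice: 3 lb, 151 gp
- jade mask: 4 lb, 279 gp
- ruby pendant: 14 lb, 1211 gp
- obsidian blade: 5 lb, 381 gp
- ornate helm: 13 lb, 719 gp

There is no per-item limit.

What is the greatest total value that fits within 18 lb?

1490

Density check — ruby pendant 86.50, obsidian blade 76.20, jade mask 69.75 are the best per lb.
Taking jade mask + ruby pendant: 18 lb used, 1490 in value.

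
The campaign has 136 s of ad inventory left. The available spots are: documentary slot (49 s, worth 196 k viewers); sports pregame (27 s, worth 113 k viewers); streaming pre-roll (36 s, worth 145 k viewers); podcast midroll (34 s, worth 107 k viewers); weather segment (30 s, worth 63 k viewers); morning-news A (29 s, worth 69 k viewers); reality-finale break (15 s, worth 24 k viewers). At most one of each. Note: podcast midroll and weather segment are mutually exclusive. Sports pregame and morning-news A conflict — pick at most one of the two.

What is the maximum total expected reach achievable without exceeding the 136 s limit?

478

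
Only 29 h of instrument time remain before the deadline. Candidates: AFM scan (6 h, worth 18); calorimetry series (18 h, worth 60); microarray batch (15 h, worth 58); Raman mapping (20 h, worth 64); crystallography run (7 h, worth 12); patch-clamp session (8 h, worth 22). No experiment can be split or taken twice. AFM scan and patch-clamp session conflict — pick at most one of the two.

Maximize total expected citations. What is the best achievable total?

Best packing: AFM scan + microarray batch + crystallography run — 28 h, 88 total.
The closest alternative, Raman mapping + patch-clamp session, reaches only 86.

88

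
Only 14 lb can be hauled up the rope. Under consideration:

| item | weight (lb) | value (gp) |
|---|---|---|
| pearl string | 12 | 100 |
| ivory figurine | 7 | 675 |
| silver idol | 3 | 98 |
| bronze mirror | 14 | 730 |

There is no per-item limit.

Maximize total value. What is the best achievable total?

1350

Ranking by ratio (value/lb): ivory figurine 96.43, bronze mirror 52.14, silver idol 32.67.
The ratio ordering already packs tightly: 2×ivory figurine, 14 lb, 1350.
Nothing else within 14 lb beats 1350.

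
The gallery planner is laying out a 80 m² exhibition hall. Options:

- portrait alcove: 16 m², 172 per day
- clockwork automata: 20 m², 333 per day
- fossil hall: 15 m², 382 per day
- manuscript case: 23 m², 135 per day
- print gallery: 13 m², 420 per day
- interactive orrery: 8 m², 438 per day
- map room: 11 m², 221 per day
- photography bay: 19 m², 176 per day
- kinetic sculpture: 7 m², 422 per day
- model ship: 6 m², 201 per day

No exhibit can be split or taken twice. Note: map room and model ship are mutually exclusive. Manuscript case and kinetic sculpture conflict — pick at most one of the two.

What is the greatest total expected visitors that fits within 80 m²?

2216

Taking clockwork automata + fossil hall + print gallery + interactive orrery + map room + kinetic sculpture: 74 m² used, 2216 in expected visitors.
Next best is clockwork automata + fossil hall + print gallery + interactive orrery + kinetic sculpture + model ship at 2196 (69 m²) — short by 20.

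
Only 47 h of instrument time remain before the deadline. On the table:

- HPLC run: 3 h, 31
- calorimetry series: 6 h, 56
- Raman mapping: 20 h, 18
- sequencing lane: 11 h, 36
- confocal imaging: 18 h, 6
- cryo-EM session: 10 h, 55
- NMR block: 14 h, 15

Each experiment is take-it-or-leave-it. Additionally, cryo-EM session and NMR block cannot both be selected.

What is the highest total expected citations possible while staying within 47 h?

Best packing: HPLC run + calorimetry series + sequencing lane + cryo-EM session — 30 h, 178 total.
Runner-up calorimetry series + Raman mapping + sequencing lane + cryo-EM session tops out at 165.

178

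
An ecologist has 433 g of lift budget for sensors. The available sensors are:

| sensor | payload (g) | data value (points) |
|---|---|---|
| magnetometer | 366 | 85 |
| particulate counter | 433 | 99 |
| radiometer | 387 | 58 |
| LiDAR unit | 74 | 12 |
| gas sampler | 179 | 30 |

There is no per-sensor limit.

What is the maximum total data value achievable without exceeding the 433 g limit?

99

By data value per g: magnetometer 0.23, particulate counter 0.23, gas sampler 0.17, LiDAR unit 0.16 lead.
Taking the top-ratio sensors first gives magnetometer for 85 (366 g).
Dropping magnetometer frees 366 g; slotting in particulate counter (433 g) lifts the total to 99 at 433 g.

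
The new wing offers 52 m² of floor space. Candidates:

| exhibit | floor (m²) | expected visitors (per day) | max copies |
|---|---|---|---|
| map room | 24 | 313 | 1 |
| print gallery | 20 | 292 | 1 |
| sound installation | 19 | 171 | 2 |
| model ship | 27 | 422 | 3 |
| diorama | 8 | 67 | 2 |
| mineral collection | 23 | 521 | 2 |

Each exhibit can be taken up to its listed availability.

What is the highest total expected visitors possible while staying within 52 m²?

1042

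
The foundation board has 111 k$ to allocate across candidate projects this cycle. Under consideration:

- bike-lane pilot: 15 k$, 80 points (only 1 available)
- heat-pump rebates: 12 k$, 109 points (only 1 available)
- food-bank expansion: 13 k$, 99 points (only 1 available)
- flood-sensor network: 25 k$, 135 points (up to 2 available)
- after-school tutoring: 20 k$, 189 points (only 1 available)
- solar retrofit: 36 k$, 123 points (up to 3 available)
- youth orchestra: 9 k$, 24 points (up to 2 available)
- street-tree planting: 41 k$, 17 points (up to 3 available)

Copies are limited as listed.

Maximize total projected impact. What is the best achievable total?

747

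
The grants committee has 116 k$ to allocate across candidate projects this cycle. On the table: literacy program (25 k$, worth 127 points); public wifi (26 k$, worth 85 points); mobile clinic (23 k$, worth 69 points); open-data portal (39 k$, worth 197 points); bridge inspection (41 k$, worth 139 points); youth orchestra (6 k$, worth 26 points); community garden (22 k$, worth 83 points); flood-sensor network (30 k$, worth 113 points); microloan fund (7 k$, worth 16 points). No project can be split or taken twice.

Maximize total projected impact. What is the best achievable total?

520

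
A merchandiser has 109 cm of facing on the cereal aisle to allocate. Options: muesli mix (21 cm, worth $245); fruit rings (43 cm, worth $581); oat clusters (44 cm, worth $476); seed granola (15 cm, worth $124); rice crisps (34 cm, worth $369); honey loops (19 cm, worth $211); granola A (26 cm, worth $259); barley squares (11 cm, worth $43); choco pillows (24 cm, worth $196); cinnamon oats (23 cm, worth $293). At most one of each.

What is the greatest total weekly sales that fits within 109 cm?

Muesli mix + fruit rings + honey loops + cinnamon oats uses 106 of the 109 cm and totals 1330.
Next best is muesli mix + fruit rings + oat clusters at 1302 (108 cm) — short by 28.

1330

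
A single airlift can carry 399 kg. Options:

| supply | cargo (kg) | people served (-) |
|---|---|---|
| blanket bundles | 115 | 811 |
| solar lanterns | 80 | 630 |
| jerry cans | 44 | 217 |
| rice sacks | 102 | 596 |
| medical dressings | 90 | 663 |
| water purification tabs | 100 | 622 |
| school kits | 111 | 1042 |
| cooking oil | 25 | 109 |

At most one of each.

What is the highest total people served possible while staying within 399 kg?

3146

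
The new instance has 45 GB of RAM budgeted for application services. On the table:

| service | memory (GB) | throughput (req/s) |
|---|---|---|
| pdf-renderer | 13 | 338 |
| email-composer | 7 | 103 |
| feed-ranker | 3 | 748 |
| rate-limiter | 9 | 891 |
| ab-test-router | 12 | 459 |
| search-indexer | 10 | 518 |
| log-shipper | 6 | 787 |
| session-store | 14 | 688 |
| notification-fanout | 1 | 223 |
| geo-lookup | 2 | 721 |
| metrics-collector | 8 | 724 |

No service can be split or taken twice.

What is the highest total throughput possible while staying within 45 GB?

By throughput per GB: geo-lookup 360.50, feed-ranker 249.33, notification-fanout 223.00, log-shipper 131.17 lead.
A density-first pass picks feed-ranker + rate-limiter + search-indexer + log-shipper + notification-fanout + geo-lookup + metrics-collector — 4612 at 39 GB.
The 10 GB tied up in search-indexer is better spent on session-store — total rises to 4782 (43 GB).

4782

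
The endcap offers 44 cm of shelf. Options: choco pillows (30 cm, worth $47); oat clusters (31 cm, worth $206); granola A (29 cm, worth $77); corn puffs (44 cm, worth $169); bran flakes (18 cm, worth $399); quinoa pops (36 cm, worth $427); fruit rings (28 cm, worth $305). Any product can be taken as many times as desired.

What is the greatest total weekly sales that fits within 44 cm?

798

By weekly sales per cm: bran flakes 22.17, quinoa pops 11.86, fruit rings 10.89 lead.
Best packing: 2×bran flakes — 36 cm, 798 total.
No other feasible combination exceeds 798.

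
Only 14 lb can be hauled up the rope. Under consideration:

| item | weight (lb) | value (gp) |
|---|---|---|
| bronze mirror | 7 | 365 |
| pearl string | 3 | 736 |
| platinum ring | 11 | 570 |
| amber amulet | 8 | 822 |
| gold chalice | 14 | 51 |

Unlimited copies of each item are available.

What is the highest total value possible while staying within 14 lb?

2944

4×pearl string uses 12 of the 14 lb and totals 2944.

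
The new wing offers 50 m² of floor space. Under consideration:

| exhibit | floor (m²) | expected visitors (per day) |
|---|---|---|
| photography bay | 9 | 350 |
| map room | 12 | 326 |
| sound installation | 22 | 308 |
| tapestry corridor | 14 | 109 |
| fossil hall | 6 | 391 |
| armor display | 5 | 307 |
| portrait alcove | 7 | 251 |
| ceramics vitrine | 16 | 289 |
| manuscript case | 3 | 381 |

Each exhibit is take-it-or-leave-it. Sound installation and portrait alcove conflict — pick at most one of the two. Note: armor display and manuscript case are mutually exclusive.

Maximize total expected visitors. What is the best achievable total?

1737

Taking photography bay + map room + fossil hall + ceramics vitrine + manuscript case: 46 m² used, 1737 in expected visitors.
No other feasible combination exceeds 1737.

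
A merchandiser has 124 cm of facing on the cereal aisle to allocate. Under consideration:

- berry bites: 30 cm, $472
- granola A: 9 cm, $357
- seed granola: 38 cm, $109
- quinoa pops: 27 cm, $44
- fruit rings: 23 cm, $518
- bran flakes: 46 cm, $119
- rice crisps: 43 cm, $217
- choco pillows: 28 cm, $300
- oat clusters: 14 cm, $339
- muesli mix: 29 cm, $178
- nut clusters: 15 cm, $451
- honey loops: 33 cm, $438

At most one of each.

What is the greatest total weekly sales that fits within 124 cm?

Ranking by ratio (weekly sales/cm): granola A 39.67, nut clusters 30.07, oat clusters 24.21.
Best packing: berry bites + granola A + fruit rings + oat clusters + nut clusters + honey loops — 124 cm, 2575 total.

2575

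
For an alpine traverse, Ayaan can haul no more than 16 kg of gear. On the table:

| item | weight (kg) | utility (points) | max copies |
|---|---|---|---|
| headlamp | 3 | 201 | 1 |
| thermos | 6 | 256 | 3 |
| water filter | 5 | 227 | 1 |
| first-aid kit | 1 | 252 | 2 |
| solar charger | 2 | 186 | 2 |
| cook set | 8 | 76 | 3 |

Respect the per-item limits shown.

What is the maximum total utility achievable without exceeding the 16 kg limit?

The ratio heuristic lands on headlamp + water filter + 2×first-aid kit + 2×solar charger (1304) but leaves 2 kg idle.
Dropping water filter frees 5 kg; slotting in thermos (6 kg) lifts the total to 1333 at 15 kg.
That's the maximum — no swap from here does better than 1333.

1333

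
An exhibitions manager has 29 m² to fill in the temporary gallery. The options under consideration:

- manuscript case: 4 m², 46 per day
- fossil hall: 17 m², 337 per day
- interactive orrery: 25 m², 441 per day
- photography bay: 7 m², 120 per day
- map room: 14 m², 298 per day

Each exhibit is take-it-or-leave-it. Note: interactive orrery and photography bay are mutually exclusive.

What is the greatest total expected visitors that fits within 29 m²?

503

Ranking by ratio (expected visitors/m²): map room 21.29, fossil hall 19.82, interactive orrery 17.64, photography bay 17.14.
Filling by ratio: manuscript case + photography bay + map room for 464, with 4 m² left unused.
Dropping map room frees 14 m²; slotting in fossil hall (17 m²) lifts the total to 503 at 28 m².
No other feasible combination exceeds 503.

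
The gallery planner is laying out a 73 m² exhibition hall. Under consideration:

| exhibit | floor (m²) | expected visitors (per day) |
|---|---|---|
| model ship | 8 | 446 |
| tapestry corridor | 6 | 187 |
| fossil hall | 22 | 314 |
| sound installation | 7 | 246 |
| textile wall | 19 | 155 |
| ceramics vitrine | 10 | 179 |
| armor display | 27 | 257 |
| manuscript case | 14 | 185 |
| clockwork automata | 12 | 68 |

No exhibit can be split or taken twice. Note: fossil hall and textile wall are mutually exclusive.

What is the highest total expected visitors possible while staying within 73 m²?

1557

Density check — model ship 55.75, sound installation 35.14, tapestry corridor 31.17, ceramics vitrine 17.90 are the best per m².
Taking model ship + tapestry corridor + fossil hall + sound installation + ceramics vitrine + manuscript case: 67 m² used, 1557 in expected visitors.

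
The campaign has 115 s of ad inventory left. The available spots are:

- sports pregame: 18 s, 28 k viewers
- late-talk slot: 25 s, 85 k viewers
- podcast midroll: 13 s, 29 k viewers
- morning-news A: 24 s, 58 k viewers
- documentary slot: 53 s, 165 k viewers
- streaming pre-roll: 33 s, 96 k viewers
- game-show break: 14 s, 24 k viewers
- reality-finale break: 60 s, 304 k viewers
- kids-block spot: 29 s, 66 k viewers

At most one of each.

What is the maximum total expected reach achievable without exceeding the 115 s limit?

469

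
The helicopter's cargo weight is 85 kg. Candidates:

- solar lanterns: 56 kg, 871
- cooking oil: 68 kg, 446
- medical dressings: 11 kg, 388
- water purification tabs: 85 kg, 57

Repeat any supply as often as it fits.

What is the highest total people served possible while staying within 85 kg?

2716

Density check — medical dressings 35.27, solar lanterns 15.55, cooking oil 6.56, water purification tabs 0.67 are the best per kg.
Taking 7×medical dressings: 77 kg used, 2716 in people served.
That's the maximum — no swap from here does better than 2716.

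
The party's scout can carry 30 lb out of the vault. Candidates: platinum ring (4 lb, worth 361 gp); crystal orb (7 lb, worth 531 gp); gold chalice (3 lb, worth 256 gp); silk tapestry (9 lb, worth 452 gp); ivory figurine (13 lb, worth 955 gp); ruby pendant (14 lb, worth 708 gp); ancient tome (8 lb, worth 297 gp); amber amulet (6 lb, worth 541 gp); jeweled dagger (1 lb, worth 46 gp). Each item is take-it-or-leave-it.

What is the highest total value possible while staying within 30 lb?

Density check — platinum ring 90.25, amber amulet 90.17, gold chalice 85.33, crystal orb 75.86 are the best per lb.
Taking the top-ratio items first gives platinum ring + crystal orb + gold chalice + silk tapestry + amber amulet + jeweled dagger for 2187 (30 lb).
The 13 lb tied up in gold chalice and silk tapestry and jeweled dagger is better spent on ivory figurine — total rises to 2388 (30 lb).
An exhaustive check of the 512 subsets confirms 2388.

2388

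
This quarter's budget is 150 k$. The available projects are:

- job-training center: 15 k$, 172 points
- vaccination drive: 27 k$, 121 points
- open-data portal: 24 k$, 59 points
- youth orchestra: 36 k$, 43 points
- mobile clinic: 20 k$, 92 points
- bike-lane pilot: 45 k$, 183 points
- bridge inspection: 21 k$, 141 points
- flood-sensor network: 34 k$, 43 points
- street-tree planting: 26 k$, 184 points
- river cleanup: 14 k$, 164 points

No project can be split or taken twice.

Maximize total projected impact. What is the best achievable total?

The ratio heuristic lands on job-training center + vaccination drive + open-data portal + mobile clinic + bridge inspection + street-tree planting + river cleanup (933) but leaves 3 k$ idle.
The 44 k$ tied up in open-data portal and mobile clinic is better spent on bike-lane pilot — total rises to 965 (148 k$).
Runner-up job-training center + mobile clinic + bike-lane pilot + bridge inspection + street-tree planting + river cleanup tops out at 936.

965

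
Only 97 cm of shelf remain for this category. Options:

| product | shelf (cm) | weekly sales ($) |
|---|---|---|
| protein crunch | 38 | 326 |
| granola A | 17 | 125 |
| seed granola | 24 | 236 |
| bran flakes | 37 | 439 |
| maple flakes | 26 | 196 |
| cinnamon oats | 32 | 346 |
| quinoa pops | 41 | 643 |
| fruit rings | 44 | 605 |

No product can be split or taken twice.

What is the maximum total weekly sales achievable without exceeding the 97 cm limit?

Density check — quinoa pops 15.68, fruit rings 13.75, bran flakes 11.86 are the best per cm.
The ratio ordering already packs tightly: quinoa pops + fruit rings, 85 cm, 1248.
Every other selection either busts 97 cm or fails to beat 1248.

1248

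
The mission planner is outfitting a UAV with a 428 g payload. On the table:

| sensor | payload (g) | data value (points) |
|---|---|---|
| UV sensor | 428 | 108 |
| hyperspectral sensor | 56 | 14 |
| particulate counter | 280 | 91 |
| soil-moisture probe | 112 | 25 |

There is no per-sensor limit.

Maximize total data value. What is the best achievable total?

The ratio ordering already packs tightly: 2×hyperspectral sensor + particulate counter, 392 g, 119.
Nothing else within 428 g beats 119.

119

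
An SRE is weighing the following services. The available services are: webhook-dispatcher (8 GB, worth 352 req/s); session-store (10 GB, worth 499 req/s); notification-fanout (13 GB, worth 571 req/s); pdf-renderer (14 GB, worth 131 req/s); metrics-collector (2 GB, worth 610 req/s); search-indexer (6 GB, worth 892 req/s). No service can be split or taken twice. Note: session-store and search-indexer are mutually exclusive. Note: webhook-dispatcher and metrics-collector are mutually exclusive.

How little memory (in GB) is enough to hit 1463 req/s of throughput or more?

8

Look for the lowest-memory combination reaching 1463.
Taking metrics-collector + search-indexer gives 1502 (≥ 1463) for 8 GB.
Below 8 GB the best achievable stays under 1463.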